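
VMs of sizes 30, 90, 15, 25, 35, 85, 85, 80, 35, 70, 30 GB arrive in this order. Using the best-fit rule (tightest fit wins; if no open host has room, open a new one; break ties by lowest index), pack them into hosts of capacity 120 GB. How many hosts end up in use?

6

  30 → host 1 (new)  [load 30/120]
  90 → host 1  [load 120/120]
  15 → host 2 (new)  [load 15/120]
  25 → host 2  [load 40/120]
  35 → host 2  [load 75/120]
  85 → host 3 (new)  [load 85/120]
  85 → host 4 (new)  [load 85/120]
  80 → host 5 (new)  [load 80/120]
  35 → host 3  [load 120/120]
  70 → host 6 (new)  [load 70/120]
  30 → host 4  [load 115/120]
6 hosts opened.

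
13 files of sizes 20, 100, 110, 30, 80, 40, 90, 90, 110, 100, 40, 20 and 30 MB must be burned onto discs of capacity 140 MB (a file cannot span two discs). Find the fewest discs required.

7

Total = 110 + 110 + 100 + 100 + 90 + 90 + 80 + 40 + 40 + 30 + 30 + 20 + 20 = 860 MB.
Lower bound: ⌈860/140⌉ = 7 discs.
A packing using 7 discs:
  disc 1: 110 + 30 = 140
  disc 2: 110 + 30 = 140
  disc 3: 100 + 40 = 140
  disc 4: 100 + 40 = 140
  disc 5: 90 + 20 + 20 = 130
  disc 6: 90 = 90
  disc 7: 80 = 80
This matches the lower bound, so 7 is optimal.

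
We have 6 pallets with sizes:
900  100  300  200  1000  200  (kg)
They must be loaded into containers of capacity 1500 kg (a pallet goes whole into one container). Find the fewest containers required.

2

Total = 1000 + 900 + 300 + 200 + 200 + 100 = 2700 kg.
Lower bound: ⌈2700/1500⌉ = 2 containers.
A packing using 2 containers:
  container 1: 1000 + 300 + 200 = 1500
  container 2: 900 + 200 + 100 = 1200
This matches the lower bound, so 2 is optimal.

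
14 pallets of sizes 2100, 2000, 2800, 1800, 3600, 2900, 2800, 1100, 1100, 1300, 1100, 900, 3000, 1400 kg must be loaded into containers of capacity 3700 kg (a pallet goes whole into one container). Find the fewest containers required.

9

Total = 3600 + 3000 + 2900 + 2800 + 2800 + 2100 + 2000 + 1800 + 1400 + 1300 + 1100 + 1100 + 1100 + 900 = 27900 kg.
Lower bound: ⌈27900/3700⌉ = 8 containers.
A packing using 9 containers:
  container 1: 3600 = 3600
  container 2: 3000 = 3000
  container 3: 2900 = 2900
  container 4: 2800 + 900 = 3700
  container 5: 2800 = 2800
  container 6: 2100 + 1400 = 3500
  container 7: 2000 + 1300 = 3300
  container 8: 1800 + 1100 = 2900
  container 9: 1100 + 1100 = 2200
No arrangement into 8 containers stays within capacity, so 9 is optimal.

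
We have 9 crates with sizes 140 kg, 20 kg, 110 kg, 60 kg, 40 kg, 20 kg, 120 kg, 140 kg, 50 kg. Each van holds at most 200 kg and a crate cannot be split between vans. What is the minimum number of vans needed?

Total = 140 + 140 + 120 + 110 + 60 + 50 + 40 + 20 + 20 = 700 kg.
Lower bound: ⌈700/200⌉ = 4 vans.
A packing using 4 vans:
  van 1: 140 + 60 = 200
  van 2: 140 + 50 = 190
  van 3: 120 + 40 + 20 + 20 = 200
  van 4: 110 = 110
This matches the lower bound, so 4 is optimal.

4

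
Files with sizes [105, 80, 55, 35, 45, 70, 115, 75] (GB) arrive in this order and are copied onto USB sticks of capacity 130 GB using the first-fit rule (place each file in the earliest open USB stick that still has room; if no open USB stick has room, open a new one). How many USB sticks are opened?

6

  105 → USB stick 1 (new)  [load 105/130]
  80 → USB stick 2 (new)  [load 80/130]
  55 → USB stick 3 (new)  [load 55/130]
  35 → USB stick 2  [load 115/130]
  45 → USB stick 3  [load 100/130]
  70 → USB stick 4 (new)  [load 70/130]
  115 → USB stick 5 (new)  [load 115/130]
  75 → USB stick 6 (new)  [load 75/130]
6 USB sticks opened.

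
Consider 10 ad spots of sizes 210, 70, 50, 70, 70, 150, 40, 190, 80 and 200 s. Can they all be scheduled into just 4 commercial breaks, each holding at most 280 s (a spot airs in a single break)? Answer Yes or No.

Total = 1130 s; ⌈1130/280⌉ = 5.
At least 5 commercial breaks are required, but only 4 are allowed.

No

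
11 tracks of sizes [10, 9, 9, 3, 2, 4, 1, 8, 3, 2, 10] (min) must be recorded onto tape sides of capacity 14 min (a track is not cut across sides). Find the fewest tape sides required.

Total = 10 + 10 + 9 + 9 + 8 + 4 + 3 + 3 + 2 + 2 + 1 = 61 min.
Lower bound: ⌈61/14⌉ = 5 tape sides.
A packing using 5 tape sides:
  side 1: 10 + 4 = 14
  side 2: 10 + 3 + 1 = 14
  side 3: 9 + 3 + 2 = 14
  side 4: 9 + 2 = 11
  side 5: 8 = 8
This matches the lower bound, so 5 is optimal.

5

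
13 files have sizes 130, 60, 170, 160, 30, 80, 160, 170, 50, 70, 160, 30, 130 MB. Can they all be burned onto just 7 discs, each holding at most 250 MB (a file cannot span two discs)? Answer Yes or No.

A valid assignment using 7 discs:
  disc 1: 170 + 80 = 250
  disc 2: 170 + 70 = 240
  disc 3: 160 + 60 + 30 = 250
  disc 4: 160 + 50 + 30 = 240
  disc 5: 160 = 160
  disc 6: 130 = 130
  disc 7: 130 = 130
Every load is within 250 MB, so 7 discs suffice.

Yes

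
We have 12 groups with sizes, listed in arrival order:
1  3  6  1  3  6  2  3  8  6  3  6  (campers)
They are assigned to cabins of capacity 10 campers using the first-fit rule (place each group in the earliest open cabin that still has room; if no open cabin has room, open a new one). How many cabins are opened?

6

  1 → cabin 1 (new)  [load 1/10]
  3 → cabin 1  [load 4/10]
  6 → cabin 1  [load 10/10]
  1 → cabin 2 (new)  [load 1/10]
  3 → cabin 2  [load 4/10]
  6 → cabin 2  [load 10/10]
  2 → cabin 3 (new)  [load 2/10]
  3 → cabin 3  [load 5/10]
  8 → cabin 4 (new)  [load 8/10]
  6 → cabin 5 (new)  [load 6/10]
  3 → cabin 3  [load 8/10]
  6 → cabin 6 (new)  [load 6/10]
6 cabins opened.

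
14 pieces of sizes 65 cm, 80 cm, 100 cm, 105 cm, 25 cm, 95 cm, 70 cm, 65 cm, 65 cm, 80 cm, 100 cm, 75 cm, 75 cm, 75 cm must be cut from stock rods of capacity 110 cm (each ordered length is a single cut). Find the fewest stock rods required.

13

Total = 105 + 100 + 100 + 95 + 80 + 80 + 75 + 75 + 75 + 70 + 65 + 65 + 65 + 25 = 1075 cm.
Lower bound: ⌈1075/110⌉ = 10 stock rods.
Also, 13 pieces each exceed 55 cm, and no two of those can share a stock rod, so at least 13 stock rods are needed.
A packing using 13 stock rods:
  stock rod 1: 105 = 105
  stock rod 2: 100 = 100
  stock rod 3: 100 = 100
  stock rod 4: 95 = 95
  stock rod 5: 80 + 25 = 105
  stock rod 6: 80 = 80
  stock rod 7: 75 = 75
  stock rod 8: 75 = 75
  stock rod 9: 75 = 75
  stock rod 10: 70 = 70
  stock rod 11: 65 = 65
  stock rod 12: 65 = 65
  stock rod 13: 65 = 65
This matches the lower bound, so 13 is optimal.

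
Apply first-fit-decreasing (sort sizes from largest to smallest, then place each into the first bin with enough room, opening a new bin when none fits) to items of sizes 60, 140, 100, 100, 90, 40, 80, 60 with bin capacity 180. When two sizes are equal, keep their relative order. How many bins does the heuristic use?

4

Sorted descending: 140, 100, 100, 90, 80, 60, 60, 40.
  140 → bin 1 (new)  [load 140/180]
  100 → bin 2 (new)  [load 100/180]
  100 → bin 3 (new)  [load 100/180]
  90 → bin 4 (new)  [load 90/180]
  80 → bin 2  [load 180/180]
  60 → bin 3  [load 160/180]
  60 → bin 4  [load 150/180]
  40 → bin 1  [load 180/180]
4 bins opened.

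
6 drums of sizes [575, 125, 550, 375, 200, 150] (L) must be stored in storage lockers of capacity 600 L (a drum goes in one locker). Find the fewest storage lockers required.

Total = 575 + 550 + 375 + 200 + 150 + 125 = 1975 L.
Lower bound: ⌈1975/600⌉ = 4 storage lockers.
A packing using 4 storage lockers:
  locker 1: 575 = 575
  locker 2: 550 = 550
  locker 3: 375 + 200 = 575
  locker 4: 150 + 125 = 275
This matches the lower bound, so 4 is optimal.

4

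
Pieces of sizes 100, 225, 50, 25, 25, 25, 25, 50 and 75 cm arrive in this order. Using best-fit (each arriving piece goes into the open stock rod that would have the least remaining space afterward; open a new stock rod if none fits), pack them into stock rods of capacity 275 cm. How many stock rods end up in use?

3

  100 → stock rod 1 (new)  [load 100/275]
  225 → stock rod 2 (new)  [load 225/275]
  50 → stock rod 2  [load 275/275]
  25 → stock rod 1  [load 125/275]
  25 → stock rod 1  [load 150/275]
  25 → stock rod 1  [load 175/275]
  25 → stock rod 1  [load 200/275]
  50 → stock rod 1  [load 250/275]
  75 → stock rod 3 (new)  [load 75/275]
3 stock rods opened.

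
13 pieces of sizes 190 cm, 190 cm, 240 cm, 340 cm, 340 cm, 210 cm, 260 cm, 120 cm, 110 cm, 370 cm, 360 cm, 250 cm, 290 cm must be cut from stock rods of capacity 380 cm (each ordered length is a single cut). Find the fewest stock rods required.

Total = 370 + 360 + 340 + 340 + 290 + 260 + 250 + 240 + 210 + 190 + 190 + 120 + 110 = 3270 cm.
Lower bound: ⌈3270/380⌉ = 9 stock rods.
A packing using 10 stock rods:
  stock rod 1: 370 = 370
  stock rod 2: 360 = 360
  stock rod 3: 340 = 340
  stock rod 4: 340 = 340
  stock rod 5: 290 = 290
  stock rod 6: 260 + 120 = 380
  stock rod 7: 250 + 110 = 360
  stock rod 8: 240 = 240
  stock rod 9: 210 = 210
  stock rod 10: 190 + 190 = 380
No arrangement into 9 stock rods stays within capacity, so 10 is optimal.

10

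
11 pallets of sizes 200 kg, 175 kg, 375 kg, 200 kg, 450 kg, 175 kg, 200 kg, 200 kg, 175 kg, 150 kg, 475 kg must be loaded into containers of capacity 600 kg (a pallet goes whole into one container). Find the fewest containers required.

5

Total = 475 + 450 + 375 + 200 + 200 + 200 + 200 + 175 + 175 + 175 + 150 = 2775 kg.
Lower bound: ⌈2775/600⌉ = 5 containers.
A packing using 5 containers:
  container 1: 475 = 475
  container 2: 450 + 150 = 600
  container 3: 375 + 200 = 575
  container 4: 200 + 200 + 200 = 600
  container 5: 175 + 175 + 175 = 525
This matches the lower bound, so 5 is optimal.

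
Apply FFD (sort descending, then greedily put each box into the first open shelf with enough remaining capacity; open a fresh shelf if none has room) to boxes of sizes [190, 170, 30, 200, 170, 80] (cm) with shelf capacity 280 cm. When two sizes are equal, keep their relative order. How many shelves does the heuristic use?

4

Sorted descending: 200, 190, 170, 170, 80, 30.
  200 → shelf 1 (new)  [load 200/280]
  190 → shelf 2 (new)  [load 190/280]
  170 → shelf 3 (new)  [load 170/280]
  170 → shelf 4 (new)  [load 170/280]
  80 → shelf 1  [load 280/280]
  30 → shelf 2  [load 220/280]
4 shelves opened.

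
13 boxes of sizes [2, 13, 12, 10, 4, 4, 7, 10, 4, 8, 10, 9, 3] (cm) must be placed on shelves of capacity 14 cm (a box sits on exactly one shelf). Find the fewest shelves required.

Total = 13 + 12 + 10 + 10 + 10 + 9 + 8 + 7 + 4 + 4 + 4 + 3 + 2 = 96 cm.
Lower bound: ⌈96/14⌉ = 7 shelves.
A packing using 8 shelves:
  shelf 1: 13 = 13
  shelf 2: 12 + 2 = 14
  shelf 3: 10 + 4 = 14
  shelf 4: 10 + 4 = 14
  shelf 5: 10 + 4 = 14
  shelf 6: 9 + 3 = 12
  shelf 7: 8 = 8
  shelf 8: 7 = 7
No arrangement into 7 shelves stays within capacity, so 8 is optimal.

8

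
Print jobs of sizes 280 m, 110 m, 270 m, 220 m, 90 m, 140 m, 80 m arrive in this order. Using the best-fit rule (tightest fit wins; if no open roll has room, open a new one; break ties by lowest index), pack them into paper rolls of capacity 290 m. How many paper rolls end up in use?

  280 → roll 1 (new)  [load 280/290]
  110 → roll 2 (new)  [load 110/290]
  270 → roll 3 (new)  [load 270/290]
  220 → roll 4 (new)  [load 220/290]
  90 → roll 2  [load 200/290]
  140 → roll 5 (new)  [load 140/290]
  80 → roll 2  [load 280/290]
5 paper rolls opened.

5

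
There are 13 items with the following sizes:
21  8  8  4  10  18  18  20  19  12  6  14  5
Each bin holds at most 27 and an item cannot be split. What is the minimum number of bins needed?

7

Total = 21 + 20 + 19 + 18 + 18 + 14 + 12 + 10 + 8 + 8 + 6 + 5 + 4 = 163.
Lower bound: ⌈163/27⌉ = 7 bins.
A packing using 7 bins:
  bin 1: 21 + 6 = 27
  bin 2: 20 + 5 = 25
  bin 3: 19 + 8 = 27
  bin 4: 18 + 8 = 26
  bin 5: 18 + 4 = 22
  bin 6: 14 + 12 = 26
  bin 7: 10 = 10
This matches the lower bound, so 7 is optimal.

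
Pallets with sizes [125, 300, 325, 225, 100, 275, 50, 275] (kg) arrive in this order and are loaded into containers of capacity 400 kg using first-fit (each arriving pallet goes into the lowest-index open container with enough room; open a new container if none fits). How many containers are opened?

  125 → container 1 (new)  [load 125/400]
  300 → container 2 (new)  [load 300/400]
  325 → container 3 (new)  [load 325/400]
  225 → container 1  [load 350/400]
  100 → container 2  [load 400/400]
  275 → container 4 (new)  [load 275/400]
  50 → container 1  [load 400/400]
  275 → container 5 (new)  [load 275/400]
5 containers opened.

5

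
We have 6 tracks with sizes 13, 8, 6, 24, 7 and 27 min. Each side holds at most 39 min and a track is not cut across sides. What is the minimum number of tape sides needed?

Total = 27 + 24 + 13 + 8 + 7 + 6 = 85 min.
Lower bound: ⌈85/39⌉ = 3 tape sides.
A packing using 3 tape sides:
  side 1: 27 + 8 = 35
  side 2: 24 + 13 = 37
  side 3: 7 + 6 = 13
This matches the lower bound, so 3 is optimal.

3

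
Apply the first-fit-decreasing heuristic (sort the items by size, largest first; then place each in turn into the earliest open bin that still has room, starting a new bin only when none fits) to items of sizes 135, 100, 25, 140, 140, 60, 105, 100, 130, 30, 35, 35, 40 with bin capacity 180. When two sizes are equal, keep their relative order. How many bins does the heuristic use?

7

Sorted descending: 140, 140, 135, 130, 105, 100, 100, 60, 40, 35, 35, 30, 25.
  140 → bin 1 (new)  [load 140/180]
  140 → bin 2 (new)  [load 140/180]
  135 → bin 3 (new)  [load 135/180]
  130 → bin 4 (new)  [load 130/180]
  105 → bin 5 (new)  [load 105/180]
  100 → bin 6 (new)  [load 100/180]
  100 → bin 7 (new)  [load 100/180]
  60 → bin 5  [load 165/180]
  40 → bin 1  [load 180/180]
  35 → bin 2  [load 175/180]
  35 → bin 3  [load 170/180]
  30 → bin 4  [load 160/180]
  25 → bin 6  [load 125/180]
7 bins opened.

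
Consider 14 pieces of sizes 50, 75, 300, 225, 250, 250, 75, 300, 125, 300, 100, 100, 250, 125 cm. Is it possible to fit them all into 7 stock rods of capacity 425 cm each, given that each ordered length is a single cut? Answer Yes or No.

Yes

A valid assignment using 7 stock rods:
  stock rod 1: 300 + 125 = 425
  stock rod 2: 300 + 125 = 425
  stock rod 3: 300 + 100 = 400
  stock rod 4: 250 + 100 + 75 = 425
  stock rod 5: 250 + 75 + 50 = 375
  stock rod 6: 250 = 250
  stock rod 7: 225 = 225
Every load is within 425 cm, so 7 stock rods suffice.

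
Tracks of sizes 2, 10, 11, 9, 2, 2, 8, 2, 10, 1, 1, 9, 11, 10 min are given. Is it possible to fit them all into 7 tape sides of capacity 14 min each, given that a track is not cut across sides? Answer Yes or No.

Total = 88 min; ⌈88/14⌉ = 7.
8 tracks each exceed half the capacity and cannot share a side, forcing at least 8 tape sides.
At least 8 tape sides are required, but only 7 are allowed.

No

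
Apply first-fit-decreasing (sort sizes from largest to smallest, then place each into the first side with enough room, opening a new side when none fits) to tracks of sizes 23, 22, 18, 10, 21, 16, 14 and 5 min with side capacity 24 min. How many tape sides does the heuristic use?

Sorted descending: 23, 22, 21, 18, 16, 14, 10, 5.
  23 → side 1 (new)  [load 23/24]
  22 → side 2 (new)  [load 22/24]
  21 → side 3 (new)  [load 21/24]
  18 → side 4 (new)  [load 18/24]
  16 → side 5 (new)  [load 16/24]
  14 → side 6 (new)  [load 14/24]
  10 → side 6  [load 24/24]
  5 → side 4  [load 23/24]
6 tape sides opened.

6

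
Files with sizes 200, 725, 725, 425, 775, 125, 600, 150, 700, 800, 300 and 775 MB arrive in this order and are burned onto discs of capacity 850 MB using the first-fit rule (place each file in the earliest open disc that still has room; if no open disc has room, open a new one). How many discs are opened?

9

  200 → disc 1 (new)  [load 200/850]
  725 → disc 2 (new)  [load 725/850]
  725 → disc 3 (new)  [load 725/850]
  425 → disc 1  [load 625/850]
  775 → disc 4 (new)  [load 775/850]
  125 → disc 1  [load 750/850]
  600 → disc 5 (new)  [load 600/850]
  150 → disc 5  [load 750/850]
  700 → disc 6 (new)  [load 700/850]
  800 → disc 7 (new)  [load 800/850]
  300 → disc 8 (new)  [load 300/850]
  775 → disc 9 (new)  [load 775/850]
9 discs opened.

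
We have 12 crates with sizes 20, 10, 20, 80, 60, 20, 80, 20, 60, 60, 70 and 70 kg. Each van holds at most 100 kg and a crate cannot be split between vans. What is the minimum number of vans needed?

7

Total = 80 + 80 + 70 + 70 + 60 + 60 + 60 + 20 + 20 + 20 + 20 + 10 = 570 kg.
Lower bound: ⌈570/100⌉ = 6 vans.
Also, 7 crates each exceed 50 kg, and no two of those can share a van, so at least 7 vans are needed.
A packing using 7 vans:
  van 1: 80 + 20 = 100
  van 2: 80 + 20 = 100
  van 3: 70 + 20 + 10 = 100
  van 4: 70 + 20 = 90
  van 5: 60 = 60
  van 6: 60 = 60
  van 7: 60 = 60
This matches the lower bound, so 7 is optimal.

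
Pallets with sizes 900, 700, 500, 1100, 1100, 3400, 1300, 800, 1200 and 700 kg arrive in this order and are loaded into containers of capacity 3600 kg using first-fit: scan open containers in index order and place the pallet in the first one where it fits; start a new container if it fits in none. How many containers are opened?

  900 → container 1 (new)  [load 900/3600]
  700 → container 1  [load 1600/3600]
  500 → container 1  [load 2100/3600]
  1100 → container 1  [load 3200/3600]
  1100 → container 2 (new)  [load 1100/3600]
  3400 → container 3 (new)  [load 3400/3600]
  1300 → container 2  [load 2400/3600]
  800 → container 2  [load 3200/3600]
  1200 → container 4 (new)  [load 1200/3600]
  700 → container 4  [load 1900/3600]
4 containers opened.

4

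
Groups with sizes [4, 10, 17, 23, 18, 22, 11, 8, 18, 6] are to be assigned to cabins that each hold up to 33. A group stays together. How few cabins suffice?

Total = 23 + 22 + 18 + 18 + 17 + 11 + 10 + 8 + 6 + 4 = 137.
Lower bound: ⌈137/33⌉ = 5 cabins.
A packing using 5 cabins:
  cabin 1: 23 + 10 = 33
  cabin 2: 22 + 11 = 33
  cabin 3: 18 + 8 + 6 = 32
  cabin 4: 18 + 4 = 22
  cabin 5: 17 = 17
This matches the lower bound, so 5 is optimal.

5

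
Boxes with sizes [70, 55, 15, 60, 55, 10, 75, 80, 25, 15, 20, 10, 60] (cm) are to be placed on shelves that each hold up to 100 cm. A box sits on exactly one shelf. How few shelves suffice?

Total = 80 + 75 + 70 + 60 + 60 + 55 + 55 + 25 + 20 + 15 + 15 + 10 + 10 = 550 cm.
Lower bound: ⌈550/100⌉ = 6 shelves.
Also, 7 boxes each exceed 50 cm, and no two of those can share a shelf, so at least 7 shelves are needed.
A packing using 7 shelves:
  shelf 1: 80 + 20 = 100
  shelf 2: 75 + 25 = 100
  shelf 3: 70 + 15 + 15 = 100
  shelf 4: 60 + 10 + 10 = 80
  shelf 5: 60 = 60
  shelf 6: 55 = 55
  shelf 7: 55 = 55
This matches the lower bound, so 7 is optimal.

7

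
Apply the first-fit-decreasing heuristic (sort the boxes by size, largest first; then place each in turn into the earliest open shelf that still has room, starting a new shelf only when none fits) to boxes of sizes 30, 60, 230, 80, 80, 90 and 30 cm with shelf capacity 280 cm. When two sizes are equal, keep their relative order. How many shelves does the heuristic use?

3

Sorted descending: 230, 90, 80, 80, 60, 30, 30.
  230 → shelf 1 (new)  [load 230/280]
  90 → shelf 2 (new)  [load 90/280]
  80 → shelf 2  [load 170/280]
  80 → shelf 2  [load 250/280]
  60 → shelf 3 (new)  [load 60/280]
  30 → shelf 1  [load 260/280]
  30 → shelf 2  [load 280/280]
3 shelves opened.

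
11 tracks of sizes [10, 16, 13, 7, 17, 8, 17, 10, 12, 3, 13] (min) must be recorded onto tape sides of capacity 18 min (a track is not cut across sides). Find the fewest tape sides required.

8

Total = 17 + 17 + 16 + 13 + 13 + 12 + 10 + 10 + 8 + 7 + 3 = 126 min.
Lower bound: ⌈126/18⌉ = 7 tape sides.
Also, 8 tracks each exceed 9 min, and no two of those can share a side, so at least 8 tape sides are needed.
A packing using 8 tape sides:
  side 1: 17 = 17
  side 2: 17 = 17
  side 3: 16 = 16
  side 4: 13 + 3 = 16
  side 5: 13 = 13
  side 6: 12 = 12
  side 7: 10 + 8 = 18
  side 8: 10 + 7 = 17
This matches the lower bound, so 8 is optimal.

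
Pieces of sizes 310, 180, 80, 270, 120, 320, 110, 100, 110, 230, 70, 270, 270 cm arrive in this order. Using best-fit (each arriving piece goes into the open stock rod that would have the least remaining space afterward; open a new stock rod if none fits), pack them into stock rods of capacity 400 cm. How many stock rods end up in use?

7

  310 → stock rod 1 (new)  [load 310/400]
  180 → stock rod 2 (new)  [load 180/400]
  80 → stock rod 1  [load 390/400]
  270 → stock rod 3 (new)  [load 270/400]
  120 → stock rod 3  [load 390/400]
  320 → stock rod 4 (new)  [load 320/400]
  110 → stock rod 2  [load 290/400]
  100 → stock rod 2  [load 390/400]
  110 → stock rod 5 (new)  [load 110/400]
  230 → stock rod 5  [load 340/400]
  70 → stock rod 4  [load 390/400]
  270 → stock rod 6 (new)  [load 270/400]
  270 → stock rod 7 (new)  [load 270/400]
7 stock rods opened.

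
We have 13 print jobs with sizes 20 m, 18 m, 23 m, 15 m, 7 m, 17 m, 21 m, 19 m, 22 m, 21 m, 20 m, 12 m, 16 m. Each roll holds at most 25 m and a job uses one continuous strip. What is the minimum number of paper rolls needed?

Total = 23 + 22 + 21 + 21 + 20 + 20 + 19 + 18 + 17 + 16 + 15 + 12 + 7 = 231 m.
Lower bound: ⌈231/25⌉ = 10 paper rolls.
Also, 11 print jobs each exceed 25/2 m, and no two of those can share a roll, so at least 11 paper rolls are needed.
A packing using 12 paper rolls:
  roll 1: 23 = 23
  roll 2: 22 = 22
  roll 3: 21 = 21
  roll 4: 21 = 21
  roll 5: 20 = 20
  roll 6: 20 = 20
  roll 7: 19 = 19
  roll 8: 18 + 7 = 25
  roll 9: 17 = 17
  roll 10: 16 = 16
  roll 11: 15 = 15
  roll 12: 12 = 12
No arrangement into 11 paper rolls stays within capacity, so 12 is optimal.

12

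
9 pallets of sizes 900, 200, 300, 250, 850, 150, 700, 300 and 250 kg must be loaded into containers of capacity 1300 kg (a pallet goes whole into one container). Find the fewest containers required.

3

Total = 900 + 850 + 700 + 300 + 300 + 250 + 250 + 200 + 150 = 3900 kg.
Lower bound: ⌈3900/1300⌉ = 3 containers.
A packing using 3 containers:
  container 1: 900 + 250 + 150 = 1300
  container 2: 850 + 250 + 200 = 1300
  container 3: 700 + 300 + 300 = 1300
This matches the lower bound, so 3 is optimal.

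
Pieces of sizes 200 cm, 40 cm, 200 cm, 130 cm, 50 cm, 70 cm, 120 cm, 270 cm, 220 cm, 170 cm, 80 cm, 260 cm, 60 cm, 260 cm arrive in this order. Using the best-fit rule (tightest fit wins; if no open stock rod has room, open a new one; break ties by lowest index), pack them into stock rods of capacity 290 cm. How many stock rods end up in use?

8

  200 → stock rod 1 (new)  [load 200/290]
  40 → stock rod 1  [load 240/290]
  200 → stock rod 2 (new)  [load 200/290]
  130 → stock rod 3 (new)  [load 130/290]
  50 → stock rod 1  [load 290/290]
  70 → stock rod 2  [load 270/290]
  120 → stock rod 3  [load 250/290]
  270 → stock rod 4 (new)  [load 270/290]
  220 → stock rod 5 (new)  [load 220/290]
  170 → stock rod 6 (new)  [load 170/290]
  80 → stock rod 6  [load 250/290]
  260 → stock rod 7 (new)  [load 260/290]
  60 → stock rod 5  [load 280/290]
  260 → stock rod 8 (new)  [load 260/290]
8 stock rods opened.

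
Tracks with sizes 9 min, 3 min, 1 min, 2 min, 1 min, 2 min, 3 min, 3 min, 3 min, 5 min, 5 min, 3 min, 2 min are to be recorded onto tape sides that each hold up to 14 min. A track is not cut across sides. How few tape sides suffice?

Total = 9 + 5 + 5 + 3 + 3 + 3 + 3 + 3 + 2 + 2 + 2 + 1 + 1 = 42 min.
Lower bound: ⌈42/14⌉ = 3 tape sides.
A packing using 3 tape sides:
  side 1: 9 + 5 = 14
  side 2: 5 + 3 + 3 + 3 = 14
  side 3: 3 + 3 + 2 + 2 + 2 + 1 + 1 = 14
This matches the lower bound, so 3 is optimal.

3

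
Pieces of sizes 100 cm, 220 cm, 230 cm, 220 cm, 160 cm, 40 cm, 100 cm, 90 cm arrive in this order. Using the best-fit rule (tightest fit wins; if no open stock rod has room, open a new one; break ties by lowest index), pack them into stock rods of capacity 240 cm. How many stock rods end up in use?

6

  100 → stock rod 1 (new)  [load 100/240]
  220 → stock rod 2 (new)  [load 220/240]
  230 → stock rod 3 (new)  [load 230/240]
  220 → stock rod 4 (new)  [load 220/240]
  160 → stock rod 5 (new)  [load 160/240]
  40 → stock rod 5  [load 200/240]
  100 → stock rod 1  [load 200/240]
  90 → stock rod 6 (new)  [load 90/240]
6 stock rods opened.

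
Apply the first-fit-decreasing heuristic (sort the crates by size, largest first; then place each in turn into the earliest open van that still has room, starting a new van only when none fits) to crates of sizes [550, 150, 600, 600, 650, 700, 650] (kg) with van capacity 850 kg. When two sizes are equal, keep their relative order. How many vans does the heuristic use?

Sorted descending: 700, 650, 650, 600, 600, 550, 150.
  700 → van 1 (new)  [load 700/850]
  650 → van 2 (new)  [load 650/850]
  650 → van 3 (new)  [load 650/850]
  600 → van 4 (new)  [load 600/850]
  600 → van 5 (new)  [load 600/850]
  550 → van 6 (new)  [load 550/850]
  150 → van 1  [load 850/850]
6 vans opened.

6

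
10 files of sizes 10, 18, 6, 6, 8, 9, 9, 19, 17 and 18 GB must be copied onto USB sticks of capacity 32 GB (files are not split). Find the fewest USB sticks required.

Total = 19 + 18 + 18 + 17 + 10 + 9 + 9 + 8 + 6 + 6 = 120 GB.
Lower bound: ⌈120/32⌉ = 4 USB sticks.
A packing using 4 USB sticks:
  USB stick 1: 19 + 10 = 29
  USB stick 2: 18 + 9 = 27
  USB stick 3: 18 + 8 + 6 = 32
  USB stick 4: 17 + 9 + 6 = 32
This matches the lower bound, so 4 is optimal.

4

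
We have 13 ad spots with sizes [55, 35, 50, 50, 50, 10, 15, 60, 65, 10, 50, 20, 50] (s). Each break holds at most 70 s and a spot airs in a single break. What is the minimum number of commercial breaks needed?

Total = 65 + 60 + 55 + 50 + 50 + 50 + 50 + 50 + 35 + 20 + 15 + 10 + 10 = 520 s.
Lower bound: ⌈520/70⌉ = 8 commercial breaks.
A packing using 9 commercial breaks:
  break 1: 65 = 65
  break 2: 60 + 10 = 70
  break 3: 55 + 15 = 70
  break 4: 50 + 20 = 70
  break 5: 50 + 10 = 60
  break 6: 50 = 50
  break 7: 50 = 50
  break 8: 50 = 50
  break 9: 35 = 35
No arrangement into 8 commercial breaks stays within capacity, so 9 is optimal.

9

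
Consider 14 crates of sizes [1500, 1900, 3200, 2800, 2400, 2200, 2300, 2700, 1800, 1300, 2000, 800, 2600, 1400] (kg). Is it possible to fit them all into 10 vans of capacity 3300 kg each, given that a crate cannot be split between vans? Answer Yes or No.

Yes

A valid assignment using 10 vans:
  van 1: 3200 = 3200
  van 2: 2800 = 2800
  van 3: 2700 = 2700
  van 4: 2600 = 2600
  van 5: 2400 + 800 = 3200
  van 6: 2300 = 2300
  van 7: 2200 = 2200
  van 8: 2000 + 1300 = 3300
  van 9: 1900 + 1400 = 3300
  van 10: 1800 + 1500 = 3300
Every load is within 3300 kg, so 10 vans suffice.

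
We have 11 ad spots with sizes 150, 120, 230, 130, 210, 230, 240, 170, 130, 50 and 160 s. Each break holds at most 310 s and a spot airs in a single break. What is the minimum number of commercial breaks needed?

7

Total = 240 + 230 + 230 + 210 + 170 + 160 + 150 + 130 + 130 + 120 + 50 = 1820 s.
Lower bound: ⌈1820/310⌉ = 6 commercial breaks.
A packing using 7 commercial breaks:
  break 1: 240 + 50 = 290
  break 2: 230 = 230
  break 3: 230 = 230
  break 4: 210 = 210
  break 5: 170 + 130 = 300
  break 6: 160 + 150 = 310
  break 7: 130 + 120 = 250
No arrangement into 6 commercial breaks stays within capacity, so 7 is optimal.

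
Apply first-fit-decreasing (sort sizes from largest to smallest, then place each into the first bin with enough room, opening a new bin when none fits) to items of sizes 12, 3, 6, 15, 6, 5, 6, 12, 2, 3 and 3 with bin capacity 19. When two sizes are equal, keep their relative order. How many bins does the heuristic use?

Sorted descending: 15, 12, 12, 6, 6, 6, 5, 3, 3, 3, 2.
  15 → bin 1 (new)  [load 15/19]
  12 → bin 2 (new)  [load 12/19]
  12 → bin 3 (new)  [load 12/19]
  6 → bin 2  [load 18/19]
  6 → bin 3  [load 18/19]
  6 → bin 4 (new)  [load 6/19]
  5 → bin 4  [load 11/19]
  3 → bin 1  [load 18/19]
  3 → bin 4  [load 14/19]
  3 → bin 4  [load 17/19]
  2 → bin 4  [load 19/19]
4 bins opened.

4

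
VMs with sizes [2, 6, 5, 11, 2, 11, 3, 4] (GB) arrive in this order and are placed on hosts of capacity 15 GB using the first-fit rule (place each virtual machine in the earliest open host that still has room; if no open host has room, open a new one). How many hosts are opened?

3

  2 → host 1 (new)  [load 2/15]
  6 → host 1  [load 8/15]
  5 → host 1  [load 13/15]
  11 → host 2 (new)  [load 11/15]
  2 → host 1  [load 15/15]
  11 → host 3 (new)  [load 11/15]
  3 → host 2  [load 14/15]
  4 → host 3  [load 15/15]
3 hosts opened.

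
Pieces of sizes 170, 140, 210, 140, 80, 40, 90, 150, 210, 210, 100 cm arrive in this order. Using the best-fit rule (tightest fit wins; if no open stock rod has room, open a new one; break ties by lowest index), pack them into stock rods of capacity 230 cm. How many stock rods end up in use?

  170 → stock rod 1 (new)  [load 170/230]
  140 → stock rod 2 (new)  [load 140/230]
  210 → stock rod 3 (new)  [load 210/230]
  140 → stock rod 4 (new)  [load 140/230]
  80 → stock rod 2  [load 220/230]
  40 → stock rod 1  [load 210/230]
  90 → stock rod 4  [load 230/230]
  150 → stock rod 5 (new)  [load 150/230]
  210 → stock rod 6 (new)  [load 210/230]
  210 → stock rod 7 (new)  [load 210/230]
  100 → stock rod 8 (new)  [load 100/230]
8 stock rods opened.

8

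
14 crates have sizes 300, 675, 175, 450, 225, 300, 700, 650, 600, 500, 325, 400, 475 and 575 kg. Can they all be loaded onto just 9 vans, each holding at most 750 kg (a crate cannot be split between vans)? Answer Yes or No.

Total = 6350 kg; ⌈6350/750⌉ = 9.
The bound of 9 does not rule out 9, but exhaustive search shows no assignment into 9 vans of capacity 750 kg exists — the minimum is 10.

No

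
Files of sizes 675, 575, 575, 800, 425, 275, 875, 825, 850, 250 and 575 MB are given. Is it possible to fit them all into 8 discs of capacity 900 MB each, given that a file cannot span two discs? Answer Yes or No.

Total = 6700 MB; ⌈6700/900⌉ = 8.
The bound of 8 does not rule out 8, but exhaustive search shows no assignment into 8 discs of capacity 900 MB exists — the minimum is 9.

No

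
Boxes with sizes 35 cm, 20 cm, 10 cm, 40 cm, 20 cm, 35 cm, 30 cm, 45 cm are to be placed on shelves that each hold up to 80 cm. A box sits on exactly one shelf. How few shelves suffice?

Total = 45 + 40 + 35 + 35 + 30 + 20 + 20 + 10 = 235 cm.
Lower bound: ⌈235/80⌉ = 3 shelves.
A packing using 3 shelves:
  shelf 1: 45 + 35 = 80
  shelf 2: 40 + 35 = 75
  shelf 3: 30 + 20 + 20 + 10 = 80
This matches the lower bound, so 3 is optimal.

3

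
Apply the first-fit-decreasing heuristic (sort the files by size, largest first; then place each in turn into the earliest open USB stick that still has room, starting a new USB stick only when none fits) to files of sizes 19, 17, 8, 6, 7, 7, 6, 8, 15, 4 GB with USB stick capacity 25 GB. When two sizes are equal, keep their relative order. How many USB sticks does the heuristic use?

4

Sorted descending: 19, 17, 15, 8, 8, 7, 7, 6, 6, 4.
  19 → USB stick 1 (new)  [load 19/25]
  17 → USB stick 2 (new)  [load 17/25]
  15 → USB stick 3 (new)  [load 15/25]
  8 → USB stick 2  [load 25/25]
  8 → USB stick 3  [load 23/25]
  7 → USB stick 4 (new)  [load 7/25]
  7 → USB stick 4  [load 14/25]
  6 → USB stick 1  [load 25/25]
  6 → USB stick 4  [load 20/25]
  4 → USB stick 4  [load 24/25]
4 USB sticks opened.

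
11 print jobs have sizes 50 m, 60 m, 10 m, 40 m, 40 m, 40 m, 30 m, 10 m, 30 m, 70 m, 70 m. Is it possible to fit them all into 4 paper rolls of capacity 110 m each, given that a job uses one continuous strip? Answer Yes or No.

Total = 450 m; ⌈450/110⌉ = 5.
At least 5 paper rolls are required, but only 4 are allowed.

No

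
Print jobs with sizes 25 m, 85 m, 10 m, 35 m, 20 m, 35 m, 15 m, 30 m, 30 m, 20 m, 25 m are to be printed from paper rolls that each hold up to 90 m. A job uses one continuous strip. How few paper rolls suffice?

Total = 85 + 35 + 35 + 30 + 30 + 25 + 25 + 20 + 20 + 15 + 10 = 330 m.
Lower bound: ⌈330/90⌉ = 4 paper rolls.
A packing using 4 paper rolls:
  roll 1: 85 = 85
  roll 2: 35 + 35 + 20 = 90
  roll 3: 30 + 30 + 25 = 85
  roll 4: 25 + 20 + 15 + 10 = 70
This matches the lower bound, so 4 is optimal.

4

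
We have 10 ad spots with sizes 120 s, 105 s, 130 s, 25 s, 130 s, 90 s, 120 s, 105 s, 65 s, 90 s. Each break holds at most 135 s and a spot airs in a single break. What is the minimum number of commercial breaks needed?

Total = 130 + 130 + 120 + 120 + 105 + 105 + 90 + 90 + 65 + 25 = 980 s.
Lower bound: ⌈980/135⌉ = 8 commercial breaks.
A packing using 9 commercial breaks:
  break 1: 130 = 130
  break 2: 130 = 130
  break 3: 120 = 120
  break 4: 120 = 120
  break 5: 105 + 25 = 130
  break 6: 105 = 105
  break 7: 90 = 90
  break 8: 90 = 90
  break 9: 65 = 65
No arrangement into 8 commercial breaks stays within capacity, so 9 is optimal.

9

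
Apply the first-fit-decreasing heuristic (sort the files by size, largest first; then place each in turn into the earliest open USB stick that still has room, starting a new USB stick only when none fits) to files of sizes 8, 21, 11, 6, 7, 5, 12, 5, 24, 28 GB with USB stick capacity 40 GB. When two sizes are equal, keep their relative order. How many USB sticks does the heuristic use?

Sorted descending: 28, 24, 21, 12, 11, 8, 7, 6, 5, 5.
  28 → USB stick 1 (new)  [load 28/40]
  24 → USB stick 2 (new)  [load 24/40]
  21 → USB stick 3 (new)  [load 21/40]
  12 → USB stick 1  [load 40/40]
  11 → USB stick 2  [load 35/40]
  8 → USB stick 3  [load 29/40]
  7 → USB stick 3  [load 36/40]
  6 → USB stick 4 (new)  [load 6/40]
  5 → USB stick 2  [load 40/40]
  5 → USB stick 4  [load 11/40]
4 USB sticks opened.

4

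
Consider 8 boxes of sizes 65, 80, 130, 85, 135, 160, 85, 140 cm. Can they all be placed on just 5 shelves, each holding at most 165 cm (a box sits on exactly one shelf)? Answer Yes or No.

Total = 880 cm; ⌈880/165⌉ = 6.
At least 6 shelves are required, but only 5 are allowed.

No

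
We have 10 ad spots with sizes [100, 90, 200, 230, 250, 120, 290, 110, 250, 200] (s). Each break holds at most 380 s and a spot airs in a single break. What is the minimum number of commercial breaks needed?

6

Total = 290 + 250 + 250 + 230 + 200 + 200 + 120 + 110 + 100 + 90 = 1840 s.
Lower bound: ⌈1840/380⌉ = 5 commercial breaks.
Also, 6 ad spots each exceed 190 s, and no two of those can share a break, so at least 6 commercial breaks are needed.
A packing using 6 commercial breaks:
  break 1: 290 + 90 = 380
  break 2: 250 + 120 = 370
  break 3: 250 + 110 = 360
  break 4: 230 + 100 = 330
  break 5: 200 = 200
  break 6: 200 = 200
This matches the lower bound, so 6 is optimal.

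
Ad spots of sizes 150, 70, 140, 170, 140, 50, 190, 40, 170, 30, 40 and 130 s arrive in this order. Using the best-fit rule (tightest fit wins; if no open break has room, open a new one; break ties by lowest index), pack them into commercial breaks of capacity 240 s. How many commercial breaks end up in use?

  150 → break 1 (new)  [load 150/240]
  70 → break 1  [load 220/240]
  140 → break 2 (new)  [load 140/240]
  170 → break 3 (new)  [load 170/240]
  140 → break 4 (new)  [load 140/240]
  50 → break 3  [load 220/240]
  190 → break 5 (new)  [load 190/240]
  40 → break 5  [load 230/240]
  170 → break 6 (new)  [load 170/240]
  30 → break 6  [load 200/240]
  40 → break 6  [load 240/240]
  130 → break 7 (new)  [load 130/240]
7 commercial breaks opened.

7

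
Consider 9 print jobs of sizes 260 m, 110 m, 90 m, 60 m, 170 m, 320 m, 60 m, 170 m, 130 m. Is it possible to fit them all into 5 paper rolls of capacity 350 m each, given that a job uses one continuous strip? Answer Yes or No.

A valid assignment using 5 paper rolls:
  roll 1: 320 = 320
  roll 2: 260 + 90 = 350
  roll 3: 170 + 170 = 340
  roll 4: 130 + 110 + 60 = 300
  roll 5: 60 = 60
Every load is within 350 m, so 5 paper rolls suffice.

Yes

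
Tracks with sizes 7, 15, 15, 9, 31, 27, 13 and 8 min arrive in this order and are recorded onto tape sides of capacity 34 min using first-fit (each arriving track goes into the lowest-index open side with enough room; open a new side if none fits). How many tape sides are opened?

5

  7 → side 1 (new)  [load 7/34]
  15 → side 1  [load 22/34]
  15 → side 2 (new)  [load 15/34]
  9 → side 1  [load 31/34]
  31 → side 3 (new)  [load 31/34]
  27 → side 4 (new)  [load 27/34]
  13 → side 2  [load 28/34]
  8 → side 5 (new)  [load 8/34]
5 tape sides opened.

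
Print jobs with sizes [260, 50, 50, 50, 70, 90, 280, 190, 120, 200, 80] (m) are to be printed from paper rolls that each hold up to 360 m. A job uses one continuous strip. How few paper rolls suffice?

Total = 280 + 260 + 200 + 190 + 120 + 90 + 80 + 70 + 50 + 50 + 50 = 1440 m.
Lower bound: ⌈1440/360⌉ = 4 paper rolls.
A packing using 4 paper rolls:
  roll 1: 280 + 80 = 360
  roll 2: 260 + 50 + 50 = 360
  roll 3: 200 + 90 + 70 = 360
  roll 4: 190 + 120 + 50 = 360
This matches the lower bound, so 4 is optimal.

4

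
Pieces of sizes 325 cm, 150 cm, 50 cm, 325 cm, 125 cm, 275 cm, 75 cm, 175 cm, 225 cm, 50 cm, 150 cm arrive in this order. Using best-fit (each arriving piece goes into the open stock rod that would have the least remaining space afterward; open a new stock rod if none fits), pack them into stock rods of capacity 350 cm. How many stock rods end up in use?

6

  325 → stock rod 1 (new)  [load 325/350]
  150 → stock rod 2 (new)  [load 150/350]
  50 → stock rod 2  [load 200/350]
  325 → stock rod 3 (new)  [load 325/350]
  125 → stock rod 2  [load 325/350]
  275 → stock rod 4 (new)  [load 275/350]
  75 → stock rod 4  [load 350/350]
  175 → stock rod 5 (new)  [load 175/350]
  225 → stock rod 6 (new)  [load 225/350]
  50 → stock rod 6  [load 275/350]
  150 → stock rod 5  [load 325/350]
6 stock rods opened.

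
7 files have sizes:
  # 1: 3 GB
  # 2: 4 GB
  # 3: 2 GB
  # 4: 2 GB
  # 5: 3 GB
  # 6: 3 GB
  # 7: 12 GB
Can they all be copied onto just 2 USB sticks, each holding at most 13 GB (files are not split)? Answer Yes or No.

Total = 29 GB; ⌈29/13⌉ = 3.
At least 3 USB sticks are required, but only 2 are allowed.

No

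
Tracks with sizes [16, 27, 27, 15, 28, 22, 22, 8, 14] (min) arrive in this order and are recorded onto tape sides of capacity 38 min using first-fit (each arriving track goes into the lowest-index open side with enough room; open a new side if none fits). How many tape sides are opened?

6

  16 → side 1 (new)  [load 16/38]
  27 → side 2 (new)  [load 27/38]
  27 → side 3 (new)  [load 27/38]
  15 → side 1  [load 31/38]
  28 → side 4 (new)  [load 28/38]
  22 → side 5 (new)  [load 22/38]
  22 → side 6 (new)  [load 22/38]
  8 → side 2  [load 35/38]
  14 → side 5  [load 36/38]
6 tape sides opened.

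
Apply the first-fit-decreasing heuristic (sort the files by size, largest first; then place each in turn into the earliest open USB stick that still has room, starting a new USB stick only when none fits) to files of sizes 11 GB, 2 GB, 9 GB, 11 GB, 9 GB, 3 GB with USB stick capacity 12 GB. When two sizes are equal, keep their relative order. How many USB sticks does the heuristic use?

4

Sorted descending: 11, 11, 9, 9, 3, 2.
  11 → USB stick 1 (new)  [load 11/12]
  11 → USB stick 2 (new)  [load 11/12]
  9 → USB stick 3 (new)  [load 9/12]
  9 → USB stick 4 (new)  [load 9/12]
  3 → USB stick 3  [load 12/12]
  2 → USB stick 4  [load 11/12]
4 USB sticks opened.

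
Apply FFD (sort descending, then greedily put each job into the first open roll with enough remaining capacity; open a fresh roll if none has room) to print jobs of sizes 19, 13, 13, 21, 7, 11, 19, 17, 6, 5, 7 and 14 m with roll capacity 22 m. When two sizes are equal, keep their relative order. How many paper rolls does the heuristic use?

Sorted descending: 21, 19, 19, 17, 14, 13, 13, 11, 7, 7, 6, 5.
  21 → roll 1 (new)  [load 21/22]
  19 → roll 2 (new)  [load 19/22]
  19 → roll 3 (new)  [load 19/22]
  17 → roll 4 (new)  [load 17/22]
  14 → roll 5 (new)  [load 14/22]
  13 → roll 6 (new)  [load 13/22]
  13 → roll 7 (new)  [load 13/22]
  11 → roll 8 (new)  [load 11/22]
  7 → roll 5  [load 21/22]
  7 → roll 6  [load 20/22]
  6 → roll 7  [load 19/22]
  5 → roll 4  [load 22/22]
8 paper rolls opened.

8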